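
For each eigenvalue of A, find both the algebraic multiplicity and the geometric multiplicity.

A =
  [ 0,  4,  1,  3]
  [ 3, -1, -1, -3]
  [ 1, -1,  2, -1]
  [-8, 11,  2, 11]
λ = 3: alg = 4, geom = 2

Step 1 — factor the characteristic polynomial to read off the algebraic multiplicities:
  χ_A(x) = (x - 3)^4

Step 2 — compute geometric multiplicities via the rank-nullity identity g(λ) = n − rank(A − λI):
  rank(A − (3)·I) = 2, so dim ker(A − (3)·I) = n − 2 = 2

Summary:
  λ = 3: algebraic multiplicity = 4, geometric multiplicity = 2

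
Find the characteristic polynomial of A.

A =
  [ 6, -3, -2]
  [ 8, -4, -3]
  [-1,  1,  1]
x^3 - 3*x^2 + 3*x - 1

Expanding det(x·I − A) (e.g. by cofactor expansion or by noting that A is similar to its Jordan form J, which has the same characteristic polynomial as A) gives
  χ_A(x) = x^3 - 3*x^2 + 3*x - 1
which factors as (x - 1)^3. The eigenvalues (with algebraic multiplicities) are λ = 1 with multiplicity 3.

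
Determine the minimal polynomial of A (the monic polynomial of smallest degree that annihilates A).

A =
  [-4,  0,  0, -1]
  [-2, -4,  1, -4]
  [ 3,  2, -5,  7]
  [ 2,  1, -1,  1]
x^3 + 9*x^2 + 27*x + 27

The characteristic polynomial is χ_A(x) = (x + 3)^4, so the eigenvalues are known. The minimal polynomial is
  m_A(x) = Π_λ (x − λ)^{k_λ}
where k_λ is the size of the *largest* Jordan block for λ (equivalently, the smallest k with (A − λI)^k v = 0 for every generalised eigenvector v of λ).

  λ = -3: largest Jordan block has size 3, contributing (x + 3)^3

So m_A(x) = (x + 3)^3 = x^3 + 9*x^2 + 27*x + 27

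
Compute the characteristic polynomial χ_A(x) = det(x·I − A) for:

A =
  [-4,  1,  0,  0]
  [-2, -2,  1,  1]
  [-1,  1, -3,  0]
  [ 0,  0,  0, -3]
x^4 + 12*x^3 + 54*x^2 + 108*x + 81

Expanding det(x·I − A) (e.g. by cofactor expansion or by noting that A is similar to its Jordan form J, which has the same characteristic polynomial as A) gives
  χ_A(x) = x^4 + 12*x^3 + 54*x^2 + 108*x + 81
which factors as (x + 3)^4. The eigenvalues (with algebraic multiplicities) are λ = -3 with multiplicity 4.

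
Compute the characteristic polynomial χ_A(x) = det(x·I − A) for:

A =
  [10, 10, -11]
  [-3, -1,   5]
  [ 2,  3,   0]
x^3 - 9*x^2 + 27*x - 27

Expanding det(x·I − A) (e.g. by cofactor expansion or by noting that A is similar to its Jordan form J, which has the same characteristic polynomial as A) gives
  χ_A(x) = x^3 - 9*x^2 + 27*x - 27
which factors as (x - 3)^3. The eigenvalues (with algebraic multiplicities) are λ = 3 with multiplicity 3.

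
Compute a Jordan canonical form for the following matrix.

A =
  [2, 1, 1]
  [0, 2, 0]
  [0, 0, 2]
J_2(2) ⊕ J_1(2)

The characteristic polynomial is
  det(x·I − A) = x^3 - 6*x^2 + 12*x - 8 = (x - 2)^3

Eigenvalues and multiplicities (the geometric multiplicity of λ is n − rank(A − λI), which equals the number of Jordan blocks for λ):
  λ = 2: algebraic multiplicity = 3, geometric multiplicity = 2

Determining the block sizes for each eigenvalue:
  λ = 2: 2 blocks summing to 3 forces exactly one block of size 2 and the rest size 1 → block sizes [2, 1]

Assembling the blocks gives a Jordan form
J =
  [2, 1, 0]
  [0, 2, 0]
  [0, 0, 2]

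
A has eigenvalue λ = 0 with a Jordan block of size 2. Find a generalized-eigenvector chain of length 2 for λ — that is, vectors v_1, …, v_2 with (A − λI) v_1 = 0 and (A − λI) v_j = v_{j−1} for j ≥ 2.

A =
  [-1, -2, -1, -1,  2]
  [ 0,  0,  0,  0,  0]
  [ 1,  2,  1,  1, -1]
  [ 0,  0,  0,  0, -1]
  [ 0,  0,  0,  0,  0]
A Jordan chain for λ = 0 of length 2:
v_1 = (-1, 0, 1, 0, 0)ᵀ
v_2 = (1, 0, 0, 0, 0)ᵀ

Let N = A − (0)·I. We want v_2 with N^2 v_2 = 0 but N^1 v_2 ≠ 0; then v_{j-1} := N · v_j for j = 2, …, 2.

Pick v_2 = (1, 0, 0, 0, 0)ᵀ.
Then v_1 = N · v_2 = (-1, 0, 1, 0, 0)ᵀ.

Sanity check: (A − (0)·I) v_1 = (0, 0, 0, 0, 0)ᵀ = 0. ✓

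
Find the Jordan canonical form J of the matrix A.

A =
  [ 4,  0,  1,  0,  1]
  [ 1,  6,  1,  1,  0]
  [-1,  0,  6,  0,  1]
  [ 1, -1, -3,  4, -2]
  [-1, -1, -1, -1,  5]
J_3(5) ⊕ J_1(5) ⊕ J_1(5)

The characteristic polynomial is
  det(x·I − A) = x^5 - 25*x^4 + 250*x^3 - 1250*x^2 + 3125*x - 3125 = (x - 5)^5

Eigenvalues and multiplicities (the geometric multiplicity of λ is n − rank(A − λI), which equals the number of Jordan blocks for λ):
  λ = 5: algebraic multiplicity = 5, geometric multiplicity = 3

Determining the block sizes for each eigenvalue:
  λ = 5: with am = 5 and gm = 3, the partition is not yet determined (e.g. several partitions of 5 into 3 parts exist). Let N = A − (5)·I. Computing rank(N^1) = 2, rank(N^2) = 1, rank(N^3) = 0; the number of blocks of size ≥ j is rank(N^{j−1}) − rank(N^j), giving [3, 1, 1]. So we have 1 block(s) of size 3, 2 block(s) of size 1 → block sizes [3, 1, 1]

Assembling the blocks gives a Jordan form
J =
  [5, 1, 0, 0, 0]
  [0, 5, 1, 0, 0]
  [0, 0, 5, 0, 0]
  [0, 0, 0, 5, 0]
  [0, 0, 0, 0, 5]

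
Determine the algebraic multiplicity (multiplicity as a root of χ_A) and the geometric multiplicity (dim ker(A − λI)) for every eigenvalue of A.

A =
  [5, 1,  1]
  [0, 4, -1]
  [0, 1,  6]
λ = 5: alg = 3, geom = 2

Step 1 — factor the characteristic polynomial to read off the algebraic multiplicities:
  χ_A(x) = (x - 5)^3

Step 2 — compute geometric multiplicities via the rank-nullity identity g(λ) = n − rank(A − λI):
  rank(A − (5)·I) = 1, so dim ker(A − (5)·I) = n − 1 = 2

Summary:
  λ = 5: algebraic multiplicity = 3, geometric multiplicity = 2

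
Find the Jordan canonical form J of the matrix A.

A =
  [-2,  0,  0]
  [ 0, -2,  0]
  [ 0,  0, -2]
J_1(-2) ⊕ J_1(-2) ⊕ J_1(-2)

The characteristic polynomial is
  det(x·I − A) = x^3 + 6*x^2 + 12*x + 8 = (x + 2)^3

Eigenvalues and multiplicities (the geometric multiplicity of λ is n − rank(A − λI), which equals the number of Jordan blocks for λ):
  λ = -2: algebraic multiplicity = 3, geometric multiplicity = 3

Determining the block sizes for each eigenvalue:
  λ = -2: gm = am = 3, so every block has size 1 → block sizes [1, 1, 1]

Assembling the blocks gives a Jordan form
J =
  [-2,  0,  0]
  [ 0, -2,  0]
  [ 0,  0, -2]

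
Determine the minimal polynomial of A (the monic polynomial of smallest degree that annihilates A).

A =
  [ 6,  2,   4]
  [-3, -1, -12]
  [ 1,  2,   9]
x^2 - 9*x + 20

The characteristic polynomial is χ_A(x) = (x - 5)^2*(x - 4), so the eigenvalues are known. The minimal polynomial is
  m_A(x) = Π_λ (x − λ)^{k_λ}
where k_λ is the size of the *largest* Jordan block for λ (equivalently, the smallest k with (A − λI)^k v = 0 for every generalised eigenvector v of λ).

  λ = 4: largest Jordan block has size 1, contributing (x − 4)
  λ = 5: largest Jordan block has size 1, contributing (x − 5)

So m_A(x) = (x - 5)*(x - 4) = x^2 - 9*x + 20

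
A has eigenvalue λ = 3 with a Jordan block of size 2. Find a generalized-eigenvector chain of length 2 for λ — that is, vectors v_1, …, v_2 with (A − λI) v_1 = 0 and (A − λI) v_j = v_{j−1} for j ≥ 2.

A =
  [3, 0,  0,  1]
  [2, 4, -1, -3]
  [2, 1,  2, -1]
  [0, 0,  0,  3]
A Jordan chain for λ = 3 of length 2:
v_1 = (0, 2, 2, 0)ᵀ
v_2 = (1, 0, 0, 0)ᵀ

Let N = A − (3)·I. We want v_2 with N^2 v_2 = 0 but N^1 v_2 ≠ 0; then v_{j-1} := N · v_j for j = 2, …, 2.

Pick v_2 = (1, 0, 0, 0)ᵀ.
Then v_1 = N · v_2 = (0, 2, 2, 0)ᵀ.

Sanity check: (A − (3)·I) v_1 = (0, 0, 0, 0)ᵀ = 0. ✓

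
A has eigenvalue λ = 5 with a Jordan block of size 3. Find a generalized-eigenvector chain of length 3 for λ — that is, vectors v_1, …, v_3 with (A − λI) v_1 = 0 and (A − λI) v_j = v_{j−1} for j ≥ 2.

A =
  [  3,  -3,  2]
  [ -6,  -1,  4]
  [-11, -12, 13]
A Jordan chain for λ = 5 of length 3:
v_1 = (0, 4, 6)ᵀ
v_2 = (-2, -6, -11)ᵀ
v_3 = (1, 0, 0)ᵀ

Let N = A − (5)·I. We want v_3 with N^3 v_3 = 0 but N^2 v_3 ≠ 0; then v_{j-1} := N · v_j for j = 3, …, 2.

Pick v_3 = (1, 0, 0)ᵀ.
Then v_2 = N · v_3 = (-2, -6, -11)ᵀ.
Then v_1 = N · v_2 = (0, 4, 6)ᵀ.

Sanity check: (A − (5)·I) v_1 = (0, 0, 0)ᵀ = 0. ✓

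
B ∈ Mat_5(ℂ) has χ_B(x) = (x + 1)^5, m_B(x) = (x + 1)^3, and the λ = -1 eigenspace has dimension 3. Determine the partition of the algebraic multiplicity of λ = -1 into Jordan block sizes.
Block sizes for λ = -1: [3, 1, 1]

Step 1 — from the characteristic polynomial, algebraic multiplicity of λ = -1 is 5. From dim ker(B − (-1)·I) = 3, there are exactly 3 Jordan blocks for λ = -1.
Step 2 — from the minimal polynomial, the factor (x + 1)^3 tells us the largest block for λ = -1 has size 3.
Step 3 — with total size 5, 3 blocks, and largest block 3, the block sizes (in nonincreasing order) are [3, 1, 1].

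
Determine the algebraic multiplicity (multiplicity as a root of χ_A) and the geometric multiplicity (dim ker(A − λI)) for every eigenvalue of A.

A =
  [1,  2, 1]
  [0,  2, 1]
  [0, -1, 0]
λ = 1: alg = 3, geom = 1

Step 1 — factor the characteristic polynomial to read off the algebraic multiplicities:
  χ_A(x) = (x - 1)^3

Step 2 — compute geometric multiplicities via the rank-nullity identity g(λ) = n − rank(A − λI):
  rank(A − (1)·I) = 2, so dim ker(A − (1)·I) = n − 2 = 1

Summary:
  λ = 1: algebraic multiplicity = 3, geometric multiplicity = 1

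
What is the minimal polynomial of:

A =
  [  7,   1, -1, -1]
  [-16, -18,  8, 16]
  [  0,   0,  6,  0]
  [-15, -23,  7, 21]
x^3 - 10*x^2 + 12*x + 72

The characteristic polynomial is χ_A(x) = (x - 6)^3*(x + 2), so the eigenvalues are known. The minimal polynomial is
  m_A(x) = Π_λ (x − λ)^{k_λ}
where k_λ is the size of the *largest* Jordan block for λ (equivalently, the smallest k with (A − λI)^k v = 0 for every generalised eigenvector v of λ).

  λ = -2: largest Jordan block has size 1, contributing (x + 2)
  λ = 6: largest Jordan block has size 2, contributing (x − 6)^2

So m_A(x) = (x - 6)^2*(x + 2) = x^3 - 10*x^2 + 12*x + 72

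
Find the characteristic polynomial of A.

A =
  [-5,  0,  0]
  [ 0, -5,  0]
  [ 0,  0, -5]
x^3 + 15*x^2 + 75*x + 125

Expanding det(x·I − A) (e.g. by cofactor expansion or by noting that A is similar to its Jordan form J, which has the same characteristic polynomial as A) gives
  χ_A(x) = x^3 + 15*x^2 + 75*x + 125
which factors as (x + 5)^3. The eigenvalues (with algebraic multiplicities) are λ = -5 with multiplicity 3.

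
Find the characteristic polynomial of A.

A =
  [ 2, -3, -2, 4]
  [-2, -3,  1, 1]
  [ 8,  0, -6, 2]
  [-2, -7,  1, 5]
x^4 + 2*x^3 - 12*x^2 - 40*x - 32

Expanding det(x·I − A) (e.g. by cofactor expansion or by noting that A is similar to its Jordan form J, which has the same characteristic polynomial as A) gives
  χ_A(x) = x^4 + 2*x^3 - 12*x^2 - 40*x - 32
which factors as (x - 4)*(x + 2)^3. The eigenvalues (with algebraic multiplicities) are λ = -2 with multiplicity 3, λ = 4 with multiplicity 1.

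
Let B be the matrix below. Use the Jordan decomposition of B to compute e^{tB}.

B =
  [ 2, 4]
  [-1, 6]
e^{tB} =
  [-2*t*exp(4*t) + exp(4*t), 4*t*exp(4*t)]
  [-t*exp(4*t), 2*t*exp(4*t) + exp(4*t)]

Strategy: write B = P · J · P⁻¹ where J is a Jordan canonical form, so e^{tB} = P · e^{tJ} · P⁻¹, and e^{tJ} can be computed block-by-block.

B has Jordan form
J =
  [4, 1]
  [0, 4]
(up to reordering of blocks).

Per-block formulas:
  For a 2×2 Jordan block J_2(4): exp(t · J_2(4)) = e^(4t)·(I + t·N), where N is the 2×2 nilpotent shift.

After assembling e^{tJ} and conjugating by P, we get:

e^{tB} =
  [-2*t*exp(4*t) + exp(4*t), 4*t*exp(4*t)]
  [-t*exp(4*t), 2*t*exp(4*t) + exp(4*t)]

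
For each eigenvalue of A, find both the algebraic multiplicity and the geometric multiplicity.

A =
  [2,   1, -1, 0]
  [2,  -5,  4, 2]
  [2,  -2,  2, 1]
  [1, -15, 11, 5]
λ = 1: alg = 4, geom = 2

Step 1 — factor the characteristic polynomial to read off the algebraic multiplicities:
  χ_A(x) = (x - 1)^4

Step 2 — compute geometric multiplicities via the rank-nullity identity g(λ) = n − rank(A − λI):
  rank(A − (1)·I) = 2, so dim ker(A − (1)·I) = n − 2 = 2

Summary:
  λ = 1: algebraic multiplicity = 4, geometric multiplicity = 2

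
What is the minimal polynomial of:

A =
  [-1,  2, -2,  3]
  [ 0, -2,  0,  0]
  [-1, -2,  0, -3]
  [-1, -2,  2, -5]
x^2 + 4*x + 4

The characteristic polynomial is χ_A(x) = (x + 2)^4, so the eigenvalues are known. The minimal polynomial is
  m_A(x) = Π_λ (x − λ)^{k_λ}
where k_λ is the size of the *largest* Jordan block for λ (equivalently, the smallest k with (A − λI)^k v = 0 for every generalised eigenvector v of λ).

  λ = -2: largest Jordan block has size 2, contributing (x + 2)^2

So m_A(x) = (x + 2)^2 = x^2 + 4*x + 4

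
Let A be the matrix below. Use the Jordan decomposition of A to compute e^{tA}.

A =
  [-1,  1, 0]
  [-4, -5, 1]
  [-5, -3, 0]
e^{tA} =
  [-3*t^2*exp(-2*t)/2 + t*exp(-2*t) + exp(-2*t), -t^2*exp(-2*t) + t*exp(-2*t), t^2*exp(-2*t)/2]
  [3*t^2*exp(-2*t)/2 - 4*t*exp(-2*t), t^2*exp(-2*t) - 3*t*exp(-2*t) + exp(-2*t), -t^2*exp(-2*t)/2 + t*exp(-2*t)]
  [-3*t^2*exp(-2*t)/2 - 5*t*exp(-2*t), -t^2*exp(-2*t) - 3*t*exp(-2*t), t^2*exp(-2*t)/2 + 2*t*exp(-2*t) + exp(-2*t)]

Strategy: write A = P · J · P⁻¹ where J is a Jordan canonical form, so e^{tA} = P · e^{tJ} · P⁻¹, and e^{tJ} can be computed block-by-block.

A has Jordan form
J =
  [-2,  1,  0]
  [ 0, -2,  1]
  [ 0,  0, -2]
(up to reordering of blocks).

Per-block formulas:
  For a 3×3 Jordan block J_3(-2): exp(t · J_3(-2)) = e^(-2t)·(I + t·N + (t^2/2)·N^2), where N is the 3×3 nilpotent shift.

After assembling e^{tJ} and conjugating by P, we get:

e^{tA} =
  [-3*t^2*exp(-2*t)/2 + t*exp(-2*t) + exp(-2*t), -t^2*exp(-2*t) + t*exp(-2*t), t^2*exp(-2*t)/2]
  [3*t^2*exp(-2*t)/2 - 4*t*exp(-2*t), t^2*exp(-2*t) - 3*t*exp(-2*t) + exp(-2*t), -t^2*exp(-2*t)/2 + t*exp(-2*t)]
  [-3*t^2*exp(-2*t)/2 - 5*t*exp(-2*t), -t^2*exp(-2*t) - 3*t*exp(-2*t), t^2*exp(-2*t)/2 + 2*t*exp(-2*t) + exp(-2*t)]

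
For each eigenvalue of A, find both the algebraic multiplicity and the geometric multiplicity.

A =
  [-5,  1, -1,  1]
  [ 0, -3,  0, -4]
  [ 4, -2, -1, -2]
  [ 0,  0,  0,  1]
λ = -3: alg = 3, geom = 2; λ = 1: alg = 1, geom = 1

Step 1 — factor the characteristic polynomial to read off the algebraic multiplicities:
  χ_A(x) = (x - 1)*(x + 3)^3

Step 2 — compute geometric multiplicities via the rank-nullity identity g(λ) = n − rank(A − λI):
  rank(A − (-3)·I) = 2, so dim ker(A − (-3)·I) = n − 2 = 2
  rank(A − (1)·I) = 3, so dim ker(A − (1)·I) = n − 3 = 1

Summary:
  λ = -3: algebraic multiplicity = 3, geometric multiplicity = 2
  λ = 1: algebraic multiplicity = 1, geometric multiplicity = 1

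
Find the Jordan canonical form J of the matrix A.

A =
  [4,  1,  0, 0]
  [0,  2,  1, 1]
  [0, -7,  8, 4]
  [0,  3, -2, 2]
J_3(4) ⊕ J_1(4)

The characteristic polynomial is
  det(x·I − A) = x^4 - 16*x^3 + 96*x^2 - 256*x + 256 = (x - 4)^4

Eigenvalues and multiplicities (the geometric multiplicity of λ is n − rank(A − λI), which equals the number of Jordan blocks for λ):
  λ = 4: algebraic multiplicity = 4, geometric multiplicity = 2

Determining the block sizes for each eigenvalue:
  λ = 4: with am = 4 and gm = 2, the partition is not yet determined (e.g. several partitions of 4 into 2 parts exist). Let N = A − (4)·I. Computing rank(N^1) = 2, rank(N^2) = 1, rank(N^3) = 0; the number of blocks of size ≥ j is rank(N^{j−1}) − rank(N^j), giving [2, 1, 1]. So we have 1 block(s) of size 3, 1 block(s) of size 1 → block sizes [3, 1]

Assembling the blocks gives a Jordan form
J =
  [4, 1, 0, 0]
  [0, 4, 1, 0]
  [0, 0, 4, 0]
  [0, 0, 0, 4]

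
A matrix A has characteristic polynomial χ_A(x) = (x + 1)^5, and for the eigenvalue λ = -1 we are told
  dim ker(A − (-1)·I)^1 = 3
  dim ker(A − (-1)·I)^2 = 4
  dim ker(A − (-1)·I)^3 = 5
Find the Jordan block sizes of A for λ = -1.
Block sizes for λ = -1: [3, 1, 1]

From the dimensions of kernels of powers, the number of Jordan blocks of size at least j is d_j − d_{j−1} where d_j = dim ker(N^j) (with d_0 = 0). Computing the differences gives [3, 1, 1].
The number of blocks of size exactly k is (#blocks of size ≥ k) − (#blocks of size ≥ k + 1), so the partition is: 2 block(s) of size 1, 1 block(s) of size 3.
In nonincreasing order the block sizes are [3, 1, 1].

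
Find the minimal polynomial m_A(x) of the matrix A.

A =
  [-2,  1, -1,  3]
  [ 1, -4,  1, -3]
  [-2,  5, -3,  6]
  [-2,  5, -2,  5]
x^3 + 3*x^2 + 3*x + 1

The characteristic polynomial is χ_A(x) = (x + 1)^4, so the eigenvalues are known. The minimal polynomial is
  m_A(x) = Π_λ (x − λ)^{k_λ}
where k_λ is the size of the *largest* Jordan block for λ (equivalently, the smallest k with (A − λI)^k v = 0 for every generalised eigenvector v of λ).

  λ = -1: largest Jordan block has size 3, contributing (x + 1)^3

So m_A(x) = (x + 1)^3 = x^3 + 3*x^2 + 3*x + 1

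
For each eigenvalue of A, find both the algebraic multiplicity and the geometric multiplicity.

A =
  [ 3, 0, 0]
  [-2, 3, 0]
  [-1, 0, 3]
λ = 3: alg = 3, geom = 2

Step 1 — factor the characteristic polynomial to read off the algebraic multiplicities:
  χ_A(x) = (x - 3)^3

Step 2 — compute geometric multiplicities via the rank-nullity identity g(λ) = n − rank(A − λI):
  rank(A − (3)·I) = 1, so dim ker(A − (3)·I) = n − 1 = 2

Summary:
  λ = 3: algebraic multiplicity = 3, geometric multiplicity = 2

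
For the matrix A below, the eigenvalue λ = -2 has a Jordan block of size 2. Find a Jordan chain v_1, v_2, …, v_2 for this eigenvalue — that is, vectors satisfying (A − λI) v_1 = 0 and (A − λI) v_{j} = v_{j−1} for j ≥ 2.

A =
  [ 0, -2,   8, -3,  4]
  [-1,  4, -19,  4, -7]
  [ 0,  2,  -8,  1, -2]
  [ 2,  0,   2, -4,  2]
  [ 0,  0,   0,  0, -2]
A Jordan chain for λ = -2 of length 2:
v_1 = (2, -1, 0, 2, 0)ᵀ
v_2 = (1, 0, 0, 0, 0)ᵀ

Let N = A − (-2)·I. We want v_2 with N^2 v_2 = 0 but N^1 v_2 ≠ 0; then v_{j-1} := N · v_j for j = 2, …, 2.

Pick v_2 = (1, 0, 0, 0, 0)ᵀ.
Then v_1 = N · v_2 = (2, -1, 0, 2, 0)ᵀ.

Sanity check: (A − (-2)·I) v_1 = (0, 0, 0, 0, 0)ᵀ = 0. ✓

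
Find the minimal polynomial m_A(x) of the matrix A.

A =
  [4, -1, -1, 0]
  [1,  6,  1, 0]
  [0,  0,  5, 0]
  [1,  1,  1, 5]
x^2 - 10*x + 25

The characteristic polynomial is χ_A(x) = (x - 5)^4, so the eigenvalues are known. The minimal polynomial is
  m_A(x) = Π_λ (x − λ)^{k_λ}
where k_λ is the size of the *largest* Jordan block for λ (equivalently, the smallest k with (A − λI)^k v = 0 for every generalised eigenvector v of λ).

  λ = 5: largest Jordan block has size 2, contributing (x − 5)^2

So m_A(x) = (x - 5)^2 = x^2 - 10*x + 25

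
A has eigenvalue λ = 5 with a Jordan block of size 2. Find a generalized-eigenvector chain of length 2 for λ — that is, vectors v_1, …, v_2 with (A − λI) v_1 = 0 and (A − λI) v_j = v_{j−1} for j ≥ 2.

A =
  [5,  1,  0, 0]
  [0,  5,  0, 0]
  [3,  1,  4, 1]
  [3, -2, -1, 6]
A Jordan chain for λ = 5 of length 2:
v_1 = (0, 0, 3, 3)ᵀ
v_2 = (1, 0, 0, 0)ᵀ

Let N = A − (5)·I. We want v_2 with N^2 v_2 = 0 but N^1 v_2 ≠ 0; then v_{j-1} := N · v_j for j = 2, …, 2.

Pick v_2 = (1, 0, 0, 0)ᵀ.
Then v_1 = N · v_2 = (0, 0, 3, 3)ᵀ.

Sanity check: (A − (5)·I) v_1 = (0, 0, 0, 0)ᵀ = 0. ✓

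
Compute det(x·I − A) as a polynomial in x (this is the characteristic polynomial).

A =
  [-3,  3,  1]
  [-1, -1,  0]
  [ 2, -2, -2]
x^3 + 6*x^2 + 12*x + 8

Expanding det(x·I − A) (e.g. by cofactor expansion or by noting that A is similar to its Jordan form J, which has the same characteristic polynomial as A) gives
  χ_A(x) = x^3 + 6*x^2 + 12*x + 8
which factors as (x + 2)^3. The eigenvalues (with algebraic multiplicities) are λ = -2 with multiplicity 3.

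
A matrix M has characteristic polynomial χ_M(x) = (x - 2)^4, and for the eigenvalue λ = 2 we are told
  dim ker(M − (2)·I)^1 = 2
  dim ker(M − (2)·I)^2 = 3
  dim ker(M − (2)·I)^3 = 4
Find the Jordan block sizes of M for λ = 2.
Block sizes for λ = 2: [3, 1]

From the dimensions of kernels of powers, the number of Jordan blocks of size at least j is d_j − d_{j−1} where d_j = dim ker(N^j) (with d_0 = 0). Computing the differences gives [2, 1, 1].
The number of blocks of size exactly k is (#blocks of size ≥ k) − (#blocks of size ≥ k + 1), so the partition is: 1 block(s) of size 1, 1 block(s) of size 3.
In nonincreasing order the block sizes are [3, 1].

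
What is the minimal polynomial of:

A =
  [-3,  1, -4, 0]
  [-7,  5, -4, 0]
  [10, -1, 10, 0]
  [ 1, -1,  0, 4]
x^3 - 12*x^2 + 48*x - 64

The characteristic polynomial is χ_A(x) = (x - 4)^4, so the eigenvalues are known. The minimal polynomial is
  m_A(x) = Π_λ (x − λ)^{k_λ}
where k_λ is the size of the *largest* Jordan block for λ (equivalently, the smallest k with (A − λI)^k v = 0 for every generalised eigenvector v of λ).

  λ = 4: largest Jordan block has size 3, contributing (x − 4)^3

So m_A(x) = (x - 4)^3 = x^3 - 12*x^2 + 48*x - 64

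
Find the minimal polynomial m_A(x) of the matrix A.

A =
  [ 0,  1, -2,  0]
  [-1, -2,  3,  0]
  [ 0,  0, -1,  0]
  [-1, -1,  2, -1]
x^3 + 3*x^2 + 3*x + 1

The characteristic polynomial is χ_A(x) = (x + 1)^4, so the eigenvalues are known. The minimal polynomial is
  m_A(x) = Π_λ (x − λ)^{k_λ}
where k_λ is the size of the *largest* Jordan block for λ (equivalently, the smallest k with (A − λI)^k v = 0 for every generalised eigenvector v of λ).

  λ = -1: largest Jordan block has size 3, contributing (x + 1)^3

So m_A(x) = (x + 1)^3 = x^3 + 3*x^2 + 3*x + 1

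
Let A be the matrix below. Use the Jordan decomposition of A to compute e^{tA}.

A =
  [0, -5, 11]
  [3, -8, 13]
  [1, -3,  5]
e^{tA} =
  [-3*t^2*exp(-t)/2 + t*exp(-t) + exp(-t), -3*t^2*exp(-t)/2 - 5*t*exp(-t), 6*t^2*exp(-t) + 11*t*exp(-t)]
  [-5*t^2*exp(-t)/2 + 3*t*exp(-t), -5*t^2*exp(-t)/2 - 7*t*exp(-t) + exp(-t), 10*t^2*exp(-t) + 13*t*exp(-t)]
  [-t^2*exp(-t) + t*exp(-t), -t^2*exp(-t) - 3*t*exp(-t), 4*t^2*exp(-t) + 6*t*exp(-t) + exp(-t)]

Strategy: write A = P · J · P⁻¹ where J is a Jordan canonical form, so e^{tA} = P · e^{tJ} · P⁻¹, and e^{tJ} can be computed block-by-block.

A has Jordan form
J =
  [-1,  1,  0]
  [ 0, -1,  1]
  [ 0,  0, -1]
(up to reordering of blocks).

Per-block formulas:
  For a 3×3 Jordan block J_3(-1): exp(t · J_3(-1)) = e^(-1t)·(I + t·N + (t^2/2)·N^2), where N is the 3×3 nilpotent shift.

After assembling e^{tJ} and conjugating by P, we get:

e^{tA} =
  [-3*t^2*exp(-t)/2 + t*exp(-t) + exp(-t), -3*t^2*exp(-t)/2 - 5*t*exp(-t), 6*t^2*exp(-t) + 11*t*exp(-t)]
  [-5*t^2*exp(-t)/2 + 3*t*exp(-t), -5*t^2*exp(-t)/2 - 7*t*exp(-t) + exp(-t), 10*t^2*exp(-t) + 13*t*exp(-t)]
  [-t^2*exp(-t) + t*exp(-t), -t^2*exp(-t) - 3*t*exp(-t), 4*t^2*exp(-t) + 6*t*exp(-t) + exp(-t)]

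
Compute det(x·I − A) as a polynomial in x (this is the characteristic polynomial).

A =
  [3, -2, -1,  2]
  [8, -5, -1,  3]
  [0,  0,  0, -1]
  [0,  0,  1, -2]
x^4 + 4*x^3 + 6*x^2 + 4*x + 1

Expanding det(x·I − A) (e.g. by cofactor expansion or by noting that A is similar to its Jordan form J, which has the same characteristic polynomial as A) gives
  χ_A(x) = x^4 + 4*x^3 + 6*x^2 + 4*x + 1
which factors as (x + 1)^4. The eigenvalues (with algebraic multiplicities) are λ = -1 with multiplicity 4.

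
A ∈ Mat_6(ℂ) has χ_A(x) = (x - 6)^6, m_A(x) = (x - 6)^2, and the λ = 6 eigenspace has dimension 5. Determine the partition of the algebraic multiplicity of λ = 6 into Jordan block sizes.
Block sizes for λ = 6: [2, 1, 1, 1, 1]

Step 1 — from the characteristic polynomial, algebraic multiplicity of λ = 6 is 6. From dim ker(A − (6)·I) = 5, there are exactly 5 Jordan blocks for λ = 6.
Step 2 — from the minimal polynomial, the factor (x − 6)^2 tells us the largest block for λ = 6 has size 2.
Step 3 — with total size 6, 5 blocks, and largest block 2, the block sizes (in nonincreasing order) are [2, 1, 1, 1, 1].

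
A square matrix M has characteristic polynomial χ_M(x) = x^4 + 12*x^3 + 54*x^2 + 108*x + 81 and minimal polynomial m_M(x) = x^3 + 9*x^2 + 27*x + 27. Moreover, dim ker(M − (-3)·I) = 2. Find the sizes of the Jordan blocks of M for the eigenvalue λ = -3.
Block sizes for λ = -3: [3, 1]

Step 1 — from the characteristic polynomial, algebraic multiplicity of λ = -3 is 4. From dim ker(M − (-3)·I) = 2, there are exactly 2 Jordan blocks for λ = -3.
Step 2 — from the minimal polynomial, the factor (x + 3)^3 tells us the largest block for λ = -3 has size 3.
Step 3 — with total size 4, 2 blocks, and largest block 3, the block sizes (in nonincreasing order) are [3, 1].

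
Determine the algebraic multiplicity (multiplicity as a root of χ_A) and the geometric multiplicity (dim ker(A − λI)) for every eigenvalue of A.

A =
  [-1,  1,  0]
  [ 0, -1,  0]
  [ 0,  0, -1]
λ = -1: alg = 3, geom = 2

Step 1 — factor the characteristic polynomial to read off the algebraic multiplicities:
  χ_A(x) = (x + 1)^3

Step 2 — compute geometric multiplicities via the rank-nullity identity g(λ) = n − rank(A − λI):
  rank(A − (-1)·I) = 1, so dim ker(A − (-1)·I) = n − 1 = 2

Summary:
  λ = -1: algebraic multiplicity = 3, geometric multiplicity = 2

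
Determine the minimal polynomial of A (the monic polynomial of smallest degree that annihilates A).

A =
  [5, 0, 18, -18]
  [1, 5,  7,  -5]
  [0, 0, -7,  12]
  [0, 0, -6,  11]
x^3 - 9*x^2 + 15*x + 25

The characteristic polynomial is χ_A(x) = (x - 5)^3*(x + 1), so the eigenvalues are known. The minimal polynomial is
  m_A(x) = Π_λ (x − λ)^{k_λ}
where k_λ is the size of the *largest* Jordan block for λ (equivalently, the smallest k with (A − λI)^k v = 0 for every generalised eigenvector v of λ).

  λ = -1: largest Jordan block has size 1, contributing (x + 1)
  λ = 5: largest Jordan block has size 2, contributing (x − 5)^2

So m_A(x) = (x - 5)^2*(x + 1) = x^3 - 9*x^2 + 15*x + 25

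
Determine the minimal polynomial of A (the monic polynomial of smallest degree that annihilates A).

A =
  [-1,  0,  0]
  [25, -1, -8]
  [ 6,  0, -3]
x^3 + 5*x^2 + 7*x + 3

The characteristic polynomial is χ_A(x) = (x + 1)^2*(x + 3), so the eigenvalues are known. The minimal polynomial is
  m_A(x) = Π_λ (x − λ)^{k_λ}
where k_λ is the size of the *largest* Jordan block for λ (equivalently, the smallest k with (A − λI)^k v = 0 for every generalised eigenvector v of λ).

  λ = -3: largest Jordan block has size 1, contributing (x + 3)
  λ = -1: largest Jordan block has size 2, contributing (x + 1)^2

So m_A(x) = (x + 1)^2*(x + 3) = x^3 + 5*x^2 + 7*x + 3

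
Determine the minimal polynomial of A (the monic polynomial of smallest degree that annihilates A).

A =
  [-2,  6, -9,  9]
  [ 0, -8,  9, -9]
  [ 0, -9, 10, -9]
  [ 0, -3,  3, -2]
x^2 + x - 2

The characteristic polynomial is χ_A(x) = (x - 1)^2*(x + 2)^2, so the eigenvalues are known. The minimal polynomial is
  m_A(x) = Π_λ (x − λ)^{k_λ}
where k_λ is the size of the *largest* Jordan block for λ (equivalently, the smallest k with (A − λI)^k v = 0 for every generalised eigenvector v of λ).

  λ = -2: largest Jordan block has size 1, contributing (x + 2)
  λ = 1: largest Jordan block has size 1, contributing (x − 1)

So m_A(x) = (x - 1)*(x + 2) = x^2 + x - 2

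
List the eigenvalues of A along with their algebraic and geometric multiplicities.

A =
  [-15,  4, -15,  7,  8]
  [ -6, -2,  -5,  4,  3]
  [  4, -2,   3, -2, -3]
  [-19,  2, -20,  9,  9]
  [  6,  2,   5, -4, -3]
λ = -2: alg = 4, geom = 2; λ = 0: alg = 1, geom = 1

Step 1 — factor the characteristic polynomial to read off the algebraic multiplicities:
  χ_A(x) = x*(x + 2)^4

Step 2 — compute geometric multiplicities via the rank-nullity identity g(λ) = n − rank(A − λI):
  rank(A − (-2)·I) = 3, so dim ker(A − (-2)·I) = n − 3 = 2
  rank(A − (0)·I) = 4, so dim ker(A − (0)·I) = n − 4 = 1

Summary:
  λ = -2: algebraic multiplicity = 4, geometric multiplicity = 2
  λ = 0: algebraic multiplicity = 1, geometric multiplicity = 1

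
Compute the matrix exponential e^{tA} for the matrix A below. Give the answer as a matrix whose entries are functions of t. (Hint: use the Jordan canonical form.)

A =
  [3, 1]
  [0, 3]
e^{tA} =
  [exp(3*t), t*exp(3*t)]
  [0, exp(3*t)]

Strategy: write A = P · J · P⁻¹ where J is a Jordan canonical form, so e^{tA} = P · e^{tJ} · P⁻¹, and e^{tJ} can be computed block-by-block.

A has Jordan form
J =
  [3, 1]
  [0, 3]
(up to reordering of blocks).

Per-block formulas:
  For a 2×2 Jordan block J_2(3): exp(t · J_2(3)) = e^(3t)·(I + t·N), where N is the 2×2 nilpotent shift.

After assembling e^{tJ} and conjugating by P, we get:

e^{tA} =
  [exp(3*t), t*exp(3*t)]
  [0, exp(3*t)]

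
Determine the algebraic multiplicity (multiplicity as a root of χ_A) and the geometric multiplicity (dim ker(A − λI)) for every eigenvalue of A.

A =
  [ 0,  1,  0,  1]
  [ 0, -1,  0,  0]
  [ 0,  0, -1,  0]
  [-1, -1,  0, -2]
λ = -1: alg = 4, geom = 3

Step 1 — factor the characteristic polynomial to read off the algebraic multiplicities:
  χ_A(x) = (x + 1)^4

Step 2 — compute geometric multiplicities via the rank-nullity identity g(λ) = n − rank(A − λI):
  rank(A − (-1)·I) = 1, so dim ker(A − (-1)·I) = n − 1 = 3

Summary:
  λ = -1: algebraic multiplicity = 4, geometric multiplicity = 3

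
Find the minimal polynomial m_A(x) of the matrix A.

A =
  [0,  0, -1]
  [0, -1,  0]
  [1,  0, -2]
x^2 + 2*x + 1

The characteristic polynomial is χ_A(x) = (x + 1)^3, so the eigenvalues are known. The minimal polynomial is
  m_A(x) = Π_λ (x − λ)^{k_λ}
where k_λ is the size of the *largest* Jordan block for λ (equivalently, the smallest k with (A − λI)^k v = 0 for every generalised eigenvector v of λ).

  λ = -1: largest Jordan block has size 2, contributing (x + 1)^2

So m_A(x) = (x + 1)^2 = x^2 + 2*x + 1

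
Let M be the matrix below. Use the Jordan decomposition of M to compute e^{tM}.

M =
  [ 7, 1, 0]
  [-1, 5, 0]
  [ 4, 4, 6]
e^{tM} =
  [t*exp(6*t) + exp(6*t), t*exp(6*t), 0]
  [-t*exp(6*t), -t*exp(6*t) + exp(6*t), 0]
  [4*t*exp(6*t), 4*t*exp(6*t), exp(6*t)]

Strategy: write M = P · J · P⁻¹ where J is a Jordan canonical form, so e^{tM} = P · e^{tJ} · P⁻¹, and e^{tJ} can be computed block-by-block.

M has Jordan form
J =
  [6, 1, 0]
  [0, 6, 0]
  [0, 0, 6]
(up to reordering of blocks).

Per-block formulas:
  For a 1×1 block at λ = 6: exp(t · [6]) = [e^(6t)].
  For a 2×2 Jordan block J_2(6): exp(t · J_2(6)) = e^(6t)·(I + t·N), where N is the 2×2 nilpotent shift.

After assembling e^{tJ} and conjugating by P, we get:

e^{tM} =
  [t*exp(6*t) + exp(6*t), t*exp(6*t), 0]
  [-t*exp(6*t), -t*exp(6*t) + exp(6*t), 0]
  [4*t*exp(6*t), 4*t*exp(6*t), exp(6*t)]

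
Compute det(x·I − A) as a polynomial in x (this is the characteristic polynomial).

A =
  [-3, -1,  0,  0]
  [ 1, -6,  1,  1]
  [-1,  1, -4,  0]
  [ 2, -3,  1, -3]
x^4 + 16*x^3 + 96*x^2 + 256*x + 256

Expanding det(x·I − A) (e.g. by cofactor expansion or by noting that A is similar to its Jordan form J, which has the same characteristic polynomial as A) gives
  χ_A(x) = x^4 + 16*x^3 + 96*x^2 + 256*x + 256
which factors as (x + 4)^4. The eigenvalues (with algebraic multiplicities) are λ = -4 with multiplicity 4.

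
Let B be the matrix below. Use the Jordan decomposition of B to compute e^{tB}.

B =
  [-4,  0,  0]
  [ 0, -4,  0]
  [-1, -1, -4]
e^{tB} =
  [exp(-4*t), 0, 0]
  [0, exp(-4*t), 0]
  [-t*exp(-4*t), -t*exp(-4*t), exp(-4*t)]

Strategy: write B = P · J · P⁻¹ where J is a Jordan canonical form, so e^{tB} = P · e^{tJ} · P⁻¹, and e^{tJ} can be computed block-by-block.

B has Jordan form
J =
  [-4,  1,  0]
  [ 0, -4,  0]
  [ 0,  0, -4]
(up to reordering of blocks).

Per-block formulas:
  For a 1×1 block at λ = -4: exp(t · [-4]) = [e^(-4t)].
  For a 2×2 Jordan block J_2(-4): exp(t · J_2(-4)) = e^(-4t)·(I + t·N), where N is the 2×2 nilpotent shift.

After assembling e^{tJ} and conjugating by P, we get:

e^{tB} =
  [exp(-4*t), 0, 0]
  [0, exp(-4*t), 0]
  [-t*exp(-4*t), -t*exp(-4*t), exp(-4*t)]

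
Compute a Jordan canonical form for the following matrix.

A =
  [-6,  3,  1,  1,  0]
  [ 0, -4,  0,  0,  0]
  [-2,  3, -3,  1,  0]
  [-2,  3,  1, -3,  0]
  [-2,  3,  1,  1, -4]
J_2(-4) ⊕ J_1(-4) ⊕ J_1(-4) ⊕ J_1(-4)

The characteristic polynomial is
  det(x·I − A) = x^5 + 20*x^4 + 160*x^3 + 640*x^2 + 1280*x + 1024 = (x + 4)^5

Eigenvalues and multiplicities (the geometric multiplicity of λ is n − rank(A − λI), which equals the number of Jordan blocks for λ):
  λ = -4: algebraic multiplicity = 5, geometric multiplicity = 4

Determining the block sizes for each eigenvalue:
  λ = -4: 4 blocks summing to 5 forces exactly one block of size 2 and the rest size 1 → block sizes [2, 1, 1, 1]

Assembling the blocks gives a Jordan form
J =
  [-4,  1,  0,  0,  0]
  [ 0, -4,  0,  0,  0]
  [ 0,  0, -4,  0,  0]
  [ 0,  0,  0, -4,  0]
  [ 0,  0,  0,  0, -4]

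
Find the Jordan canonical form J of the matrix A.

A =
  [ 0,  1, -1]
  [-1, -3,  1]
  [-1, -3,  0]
J_3(-1)

The characteristic polynomial is
  det(x·I − A) = x^3 + 3*x^2 + 3*x + 1 = (x + 1)^3

Eigenvalues and multiplicities (the geometric multiplicity of λ is n − rank(A − λI), which equals the number of Jordan blocks for λ):
  λ = -1: algebraic multiplicity = 3, geometric multiplicity = 1

Determining the block sizes for each eigenvalue:
  λ = -1: one block (gm = 1), so the single block has size am = 3 → block sizes [3]

Assembling the blocks gives a Jordan form
J =
  [-1,  1,  0]
  [ 0, -1,  1]
  [ 0,  0, -1]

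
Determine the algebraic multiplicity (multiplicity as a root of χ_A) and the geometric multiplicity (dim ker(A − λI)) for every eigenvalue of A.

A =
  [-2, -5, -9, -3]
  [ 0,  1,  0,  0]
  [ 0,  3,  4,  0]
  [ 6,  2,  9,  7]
λ = 1: alg = 2, geom = 1; λ = 4: alg = 2, geom = 2

Step 1 — factor the characteristic polynomial to read off the algebraic multiplicities:
  χ_A(x) = (x - 4)^2*(x - 1)^2

Step 2 — compute geometric multiplicities via the rank-nullity identity g(λ) = n − rank(A − λI):
  rank(A − (1)·I) = 3, so dim ker(A − (1)·I) = n − 3 = 1
  rank(A − (4)·I) = 2, so dim ker(A − (4)·I) = n − 2 = 2

Summary:
  λ = 1: algebraic multiplicity = 2, geometric multiplicity = 1
  λ = 4: algebraic multiplicity = 2, geometric multiplicity = 2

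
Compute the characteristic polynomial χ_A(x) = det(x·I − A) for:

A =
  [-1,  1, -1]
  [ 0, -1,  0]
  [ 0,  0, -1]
x^3 + 3*x^2 + 3*x + 1

Expanding det(x·I − A) (e.g. by cofactor expansion or by noting that A is similar to its Jordan form J, which has the same characteristic polynomial as A) gives
  χ_A(x) = x^3 + 3*x^2 + 3*x + 1
which factors as (x + 1)^3. The eigenvalues (with algebraic multiplicities) are λ = -1 with multiplicity 3.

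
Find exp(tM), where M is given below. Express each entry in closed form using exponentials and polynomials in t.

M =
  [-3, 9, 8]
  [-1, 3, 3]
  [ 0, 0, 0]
e^{tM} =
  [1 - 3*t, 9*t, 3*t^2/2 + 8*t]
  [-t, 3*t + 1, t^2/2 + 3*t]
  [0, 0, 1]

Strategy: write M = P · J · P⁻¹ where J is a Jordan canonical form, so e^{tM} = P · e^{tJ} · P⁻¹, and e^{tJ} can be computed block-by-block.

M has Jordan form
J =
  [0, 1, 0]
  [0, 0, 1]
  [0, 0, 0]
(up to reordering of blocks).

Per-block formulas:
  For a 3×3 Jordan block J_3(0): exp(t · J_3(0)) = e^(0t)·(I + t·N + (t^2/2)·N^2), where N is the 3×3 nilpotent shift.

After assembling e^{tJ} and conjugating by P, we get:

e^{tM} =
  [1 - 3*t, 9*t, 3*t^2/2 + 8*t]
  [-t, 3*t + 1, t^2/2 + 3*t]
  [0, 0, 1]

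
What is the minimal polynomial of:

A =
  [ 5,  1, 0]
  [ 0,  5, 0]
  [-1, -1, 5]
x^3 - 15*x^2 + 75*x - 125

The characteristic polynomial is χ_A(x) = (x - 5)^3, so the eigenvalues are known. The minimal polynomial is
  m_A(x) = Π_λ (x − λ)^{k_λ}
where k_λ is the size of the *largest* Jordan block for λ (equivalently, the smallest k with (A − λI)^k v = 0 for every generalised eigenvector v of λ).

  λ = 5: largest Jordan block has size 3, contributing (x − 5)^3

So m_A(x) = (x - 5)^3 = x^3 - 15*x^2 + 75*x - 125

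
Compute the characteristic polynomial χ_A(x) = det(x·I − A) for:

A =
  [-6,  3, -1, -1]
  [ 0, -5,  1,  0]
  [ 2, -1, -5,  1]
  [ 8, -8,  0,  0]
x^4 + 16*x^3 + 96*x^2 + 256*x + 256

Expanding det(x·I − A) (e.g. by cofactor expansion or by noting that A is similar to its Jordan form J, which has the same characteristic polynomial as A) gives
  χ_A(x) = x^4 + 16*x^3 + 96*x^2 + 256*x + 256
which factors as (x + 4)^4. The eigenvalues (with algebraic multiplicities) are λ = -4 with multiplicity 4.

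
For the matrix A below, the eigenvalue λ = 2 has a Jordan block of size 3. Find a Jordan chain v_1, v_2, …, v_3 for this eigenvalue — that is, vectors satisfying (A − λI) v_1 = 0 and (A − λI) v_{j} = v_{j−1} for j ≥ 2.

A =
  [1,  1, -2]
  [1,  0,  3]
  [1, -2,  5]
A Jordan chain for λ = 2 of length 3:
v_1 = (1, -1, -1)ᵀ
v_2 = (1, -2, -2)ᵀ
v_3 = (0, 1, 0)ᵀ

Let N = A − (2)·I. We want v_3 with N^3 v_3 = 0 but N^2 v_3 ≠ 0; then v_{j-1} := N · v_j for j = 3, …, 2.

Pick v_3 = (0, 1, 0)ᵀ.
Then v_2 = N · v_3 = (1, -2, -2)ᵀ.
Then v_1 = N · v_2 = (1, -1, -1)ᵀ.

Sanity check: (A − (2)·I) v_1 = (0, 0, 0)ᵀ = 0. ✓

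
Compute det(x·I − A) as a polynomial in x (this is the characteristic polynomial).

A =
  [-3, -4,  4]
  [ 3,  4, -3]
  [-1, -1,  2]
x^3 - 3*x^2 + 3*x - 1

Expanding det(x·I − A) (e.g. by cofactor expansion or by noting that A is similar to its Jordan form J, which has the same characteristic polynomial as A) gives
  χ_A(x) = x^3 - 3*x^2 + 3*x - 1
which factors as (x - 1)^3. The eigenvalues (with algebraic multiplicities) are λ = 1 with multiplicity 3.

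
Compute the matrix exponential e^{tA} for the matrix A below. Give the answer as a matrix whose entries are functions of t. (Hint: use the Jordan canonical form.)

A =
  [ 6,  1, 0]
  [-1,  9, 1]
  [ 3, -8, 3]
e^{tA} =
  [-t^2*exp(6*t)/2 + exp(6*t), 3*t^2*exp(6*t)/2 + t*exp(6*t), t^2*exp(6*t)/2]
  [-t*exp(6*t), 3*t*exp(6*t) + exp(6*t), t*exp(6*t)]
  [-t^2*exp(6*t)/2 + 3*t*exp(6*t), 3*t^2*exp(6*t)/2 - 8*t*exp(6*t), t^2*exp(6*t)/2 - 3*t*exp(6*t) + exp(6*t)]

Strategy: write A = P · J · P⁻¹ where J is a Jordan canonical form, so e^{tA} = P · e^{tJ} · P⁻¹, and e^{tJ} can be computed block-by-block.

A has Jordan form
J =
  [6, 1, 0]
  [0, 6, 1]
  [0, 0, 6]
(up to reordering of blocks).

Per-block formulas:
  For a 3×3 Jordan block J_3(6): exp(t · J_3(6)) = e^(6t)·(I + t·N + (t^2/2)·N^2), where N is the 3×3 nilpotent shift.

After assembling e^{tJ} and conjugating by P, we get:

e^{tA} =
  [-t^2*exp(6*t)/2 + exp(6*t), 3*t^2*exp(6*t)/2 + t*exp(6*t), t^2*exp(6*t)/2]
  [-t*exp(6*t), 3*t*exp(6*t) + exp(6*t), t*exp(6*t)]
  [-t^2*exp(6*t)/2 + 3*t*exp(6*t), 3*t^2*exp(6*t)/2 - 8*t*exp(6*t), t^2*exp(6*t)/2 - 3*t*exp(6*t) + exp(6*t)]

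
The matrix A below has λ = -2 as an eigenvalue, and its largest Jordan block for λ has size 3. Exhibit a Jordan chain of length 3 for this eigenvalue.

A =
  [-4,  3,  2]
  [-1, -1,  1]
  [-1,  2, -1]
A Jordan chain for λ = -2 of length 3:
v_1 = (-1, 0, -1)ᵀ
v_2 = (-2, -1, -1)ᵀ
v_3 = (1, 0, 0)ᵀ

Let N = A − (-2)·I. We want v_3 with N^3 v_3 = 0 but N^2 v_3 ≠ 0; then v_{j-1} := N · v_j for j = 3, …, 2.

Pick v_3 = (1, 0, 0)ᵀ.
Then v_2 = N · v_3 = (-2, -1, -1)ᵀ.
Then v_1 = N · v_2 = (-1, 0, -1)ᵀ.

Sanity check: (A − (-2)·I) v_1 = (0, 0, 0)ᵀ = 0. ✓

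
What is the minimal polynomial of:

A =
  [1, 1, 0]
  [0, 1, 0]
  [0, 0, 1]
x^2 - 2*x + 1

The characteristic polynomial is χ_A(x) = (x - 1)^3, so the eigenvalues are known. The minimal polynomial is
  m_A(x) = Π_λ (x − λ)^{k_λ}
where k_λ is the size of the *largest* Jordan block for λ (equivalently, the smallest k with (A − λI)^k v = 0 for every generalised eigenvector v of λ).

  λ = 1: largest Jordan block has size 2, contributing (x − 1)^2

So m_A(x) = (x - 1)^2 = x^2 - 2*x + 1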